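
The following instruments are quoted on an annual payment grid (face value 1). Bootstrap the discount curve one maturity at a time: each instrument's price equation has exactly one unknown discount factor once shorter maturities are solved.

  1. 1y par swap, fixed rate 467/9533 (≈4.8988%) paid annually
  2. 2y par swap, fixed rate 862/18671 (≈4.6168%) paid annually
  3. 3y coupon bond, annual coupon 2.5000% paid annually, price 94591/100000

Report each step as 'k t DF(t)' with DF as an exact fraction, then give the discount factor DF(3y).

step 1 [1y] swap r/1=467/9533: DF=(1 − 467/9533·(0))/(1+467/9533) = 9533/10000 ≈ 0.953300
step 2 [2y] swap r/1=862/18671: DF=(1 − 862/18671·(0.953300))/(1+862/18671) = 4569/5000 ≈ 0.913800
step 3 [3y] bond c/1=1/40: DF=(94591/100000 − 1/40·(0.953300+0.913800))/(1+1/40) = 8773/10000 ≈ 0.877300

1 1 9533/10000
2 2 4569/5000
3 3 8773/10000
DF(3y) = 8773/10000 ≈ 0.877300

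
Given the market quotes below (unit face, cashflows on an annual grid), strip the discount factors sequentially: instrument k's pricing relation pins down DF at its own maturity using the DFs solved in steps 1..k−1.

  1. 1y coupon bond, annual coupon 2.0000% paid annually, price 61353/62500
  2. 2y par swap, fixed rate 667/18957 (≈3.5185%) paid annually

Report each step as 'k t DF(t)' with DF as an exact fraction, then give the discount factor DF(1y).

step 1 [1y] bond c/1=1/50: DF=(61353/62500 − 1/50·(0))/(1+1/50) = 1203/1250 ≈ 0.962400
step 2 [2y] swap r/1=667/18957: DF=(1 − 667/18957·(0.962400))/(1+667/18957) = 9333/10000 ≈ 0.933300

1 1 1203/1250
2 2 9333/10000
DF(1y) = 1203/1250 ≈ 0.962400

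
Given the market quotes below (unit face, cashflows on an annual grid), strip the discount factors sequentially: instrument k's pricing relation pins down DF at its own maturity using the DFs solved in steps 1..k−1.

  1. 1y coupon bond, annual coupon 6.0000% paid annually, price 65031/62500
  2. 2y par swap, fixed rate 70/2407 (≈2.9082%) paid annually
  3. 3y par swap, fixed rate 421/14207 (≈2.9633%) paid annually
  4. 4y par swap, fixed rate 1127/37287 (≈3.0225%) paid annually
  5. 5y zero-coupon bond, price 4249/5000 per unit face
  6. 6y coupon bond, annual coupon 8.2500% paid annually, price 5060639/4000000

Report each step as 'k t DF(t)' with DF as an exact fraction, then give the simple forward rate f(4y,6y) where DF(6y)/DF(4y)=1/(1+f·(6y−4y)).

step 1 [1y] bond c/1=3/50: DF=(65031/62500 − 3/50·(0))/(1+3/50) = 1227/1250 ≈ 0.981600
step 2 [2y] swap r/1=70/2407: DF=(1 − 70/2407·(0.981600))/(1+70/2407) = 118/125 ≈ 0.944000
step 3 [3y] swap r/1=421/14207: DF=(1 − 421/14207·(0.981600+0.944000))/(1+421/14207) = 4579/5000 ≈ 0.915800
step 4 [4y] swap r/1=1127/37287: DF=(1 − 1127/37287·(0.981600+0.944000+0.915800))/(1+1127/37287) = 8873/10000 ≈ 0.887300
step 5 [5y] zero: DF = P = 4249/5000 ≈ 0.849800
step 6 [6y] bond c/1=33/400: DF=(5060639/4000000 − 33/400·(0.981600+0.944000+0.915800+0.887300+0.849800))/(1+33/400) = 4099/5000 ≈ 0.819800

1 1 1227/1250
2 2 118/125
3 3 4579/5000
4 4 8873/10000
5 5 4249/5000
6 6 4099/5000
f(4y,6y) = ((8873/10000)/(4099/5000) − 1)/(2) = 675/16396 ≈ 4.1169%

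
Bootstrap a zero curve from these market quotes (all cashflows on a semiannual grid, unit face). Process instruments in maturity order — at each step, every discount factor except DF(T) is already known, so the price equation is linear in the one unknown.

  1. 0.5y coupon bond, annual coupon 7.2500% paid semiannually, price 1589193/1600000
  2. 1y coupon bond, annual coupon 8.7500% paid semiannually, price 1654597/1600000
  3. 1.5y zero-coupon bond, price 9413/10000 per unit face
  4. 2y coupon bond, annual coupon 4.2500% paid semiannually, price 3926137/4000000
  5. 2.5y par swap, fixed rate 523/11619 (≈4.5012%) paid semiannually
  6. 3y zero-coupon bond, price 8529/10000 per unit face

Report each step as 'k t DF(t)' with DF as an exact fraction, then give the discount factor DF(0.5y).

step 1 [0.5y] bond c/2=29/800: DF=(1589193/1600000 − 29/800·(0))/(1+29/800) = 1917/2000 ≈ 0.958500
step 2 [1y] bond c/2=7/160: DF=(1654597/1600000 − 7/160·(0.958500))/(1+7/160) = 4753/5000 ≈ 0.950600
step 3 [1.5y] zero: DF = P = 9413/10000 ≈ 0.941300
step 4 [2y] bond c/2=17/800: DF=(3926137/4000000 − 17/800·(0.958500+0.950600+0.941300))/(1+17/800) = 4509/5000 ≈ 0.901800
step 5 [2.5y] swap r/2=523/23238: DF=(1 − 523/23238·(0.958500+0.950600+0.941300+0.901800))/(1+523/23238) = 4477/5000 ≈ 0.895400
step 6 [3y] zero: DF = P = 8529/10000 ≈ 0.852900

1 1/2 1917/2000
2 1 4753/5000
3 3/2 9413/10000
4 2 4509/5000
5 5/2 4477/5000
6 3 8529/10000
DF(0.5y) = 1917/2000 ≈ 0.958500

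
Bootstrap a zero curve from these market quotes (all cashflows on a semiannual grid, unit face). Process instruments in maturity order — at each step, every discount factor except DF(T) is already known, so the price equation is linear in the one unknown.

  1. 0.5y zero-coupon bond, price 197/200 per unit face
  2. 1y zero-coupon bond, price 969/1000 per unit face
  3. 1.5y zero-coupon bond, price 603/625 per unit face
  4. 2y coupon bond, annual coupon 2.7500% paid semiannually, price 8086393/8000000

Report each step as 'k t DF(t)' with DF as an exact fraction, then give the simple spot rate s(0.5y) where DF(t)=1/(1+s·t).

step 1 [0.5y] zero: DF = P = 197/200 ≈ 0.985000
step 2 [1y] zero: DF = P = 969/1000 ≈ 0.969000
step 3 [1.5y] zero: DF = P = 603/625 ≈ 0.964800
step 4 [2y] bond c/2=11/800: DF=(8086393/8000000 − 11/800·(0.985000+0.969000+0.964800))/(1+11/800) = 383/400 ≈ 0.957500

1 1/2 197/200
2 1 969/1000
3 3/2 603/625
4 2 383/400
s(0.5y) = (1/(197/200) − 1)/(1/2) = 6/197 ≈ 3.0457%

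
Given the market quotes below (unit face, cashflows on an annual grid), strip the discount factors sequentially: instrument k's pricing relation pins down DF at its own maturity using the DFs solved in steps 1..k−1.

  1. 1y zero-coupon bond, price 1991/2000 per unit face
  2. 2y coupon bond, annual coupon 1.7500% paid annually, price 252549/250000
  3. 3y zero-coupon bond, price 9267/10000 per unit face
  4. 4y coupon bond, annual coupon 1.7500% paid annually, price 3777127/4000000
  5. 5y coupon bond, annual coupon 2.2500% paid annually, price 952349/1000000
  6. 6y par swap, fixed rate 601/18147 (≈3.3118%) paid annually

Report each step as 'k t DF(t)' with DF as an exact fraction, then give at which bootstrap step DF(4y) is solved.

step 1 [1y] zero: DF = P = 1991/2000 ≈ 0.995500
step 2 [2y] bond c/1=7/400: DF=(252549/250000 − 7/400·(0.995500))/(1+7/400) = 9757/10000 ≈ 0.975700
step 3 [3y] zero: DF = P = 9267/10000 ≈ 0.926700
step 4 [4y] bond c/1=7/400: DF=(3777127/4000000 − 7/400·(0.995500+0.975700+0.926700))/(1+7/400) = 4391/5000 ≈ 0.878200
step 5 [5y] bond c/1=9/400: DF=(952349/1000000 − 9/400·(0.995500+0.975700+0.926700+0.878200))/(1+9/400) = 8483/10000 ≈ 0.848300
step 6 [6y] swap r/1=601/18147: DF=(1 − 601/18147·(0.995500+0.975700+0.926700+0.878200+0.848300))/(1+601/18147) = 8197/10000 ≈ 0.819700

1 1 1991/2000
2 2 9757/10000
3 3 9267/10000
4 4 4391/5000
5 5 8483/10000
6 6 8197/10000
DF(4y) is solved at step 4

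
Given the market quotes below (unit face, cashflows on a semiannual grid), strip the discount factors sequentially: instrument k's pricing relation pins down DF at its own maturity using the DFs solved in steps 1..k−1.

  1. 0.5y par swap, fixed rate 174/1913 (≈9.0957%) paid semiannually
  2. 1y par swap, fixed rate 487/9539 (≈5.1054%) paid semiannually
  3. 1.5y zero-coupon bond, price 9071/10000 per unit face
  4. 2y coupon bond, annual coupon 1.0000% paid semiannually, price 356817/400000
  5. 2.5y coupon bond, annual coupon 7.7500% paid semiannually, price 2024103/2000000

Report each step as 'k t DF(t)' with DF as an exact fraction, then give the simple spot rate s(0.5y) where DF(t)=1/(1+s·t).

step 1 [0.5y] swap r/2=87/1913: DF=(1 − 87/1913·(0))/(1+87/1913) = 1913/2000 ≈ 0.956500
step 2 [1y] swap r/2=487/19078: DF=(1 − 487/19078·(0.956500))/(1+487/19078) = 9513/10000 ≈ 0.951300
step 3 [1.5y] zero: DF = P = 9071/10000 ≈ 0.907100
step 4 [2y] bond c/2=1/200: DF=(356817/400000 − 1/200·(0.956500+0.951300+0.907100))/(1+1/200) = 546/625 ≈ 0.873600
step 5 [2.5y] bond c/2=31/800: DF=(2024103/2000000 − 31/800·(0.956500+0.951300+0.907100+0.873600))/(1+31/800) = 8367/10000 ≈ 0.836700

1 1/2 1913/2000
2 1 9513/10000
3 3/2 9071/10000
4 2 546/625
5 5/2 8367/10000
s(0.5y) = (1/(1913/2000) − 1)/(1/2) = 174/1913 ≈ 9.0957%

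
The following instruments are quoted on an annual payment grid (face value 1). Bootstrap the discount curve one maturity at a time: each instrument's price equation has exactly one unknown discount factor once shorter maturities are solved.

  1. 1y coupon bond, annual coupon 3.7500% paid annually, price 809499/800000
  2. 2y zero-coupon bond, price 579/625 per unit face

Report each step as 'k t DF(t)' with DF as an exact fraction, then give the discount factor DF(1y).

1 1 9753/10000
2 2 579/625
DF(1y) = 9753/10000 ≈ 0.975300

step 1 [1y] bond c/1=3/80: DF=(809499/800000 − 3/80·(0))/(1+3/80) = 9753/10000 ≈ 0.975300
step 2 [2y] zero: DF = P = 579/625 ≈ 0.926400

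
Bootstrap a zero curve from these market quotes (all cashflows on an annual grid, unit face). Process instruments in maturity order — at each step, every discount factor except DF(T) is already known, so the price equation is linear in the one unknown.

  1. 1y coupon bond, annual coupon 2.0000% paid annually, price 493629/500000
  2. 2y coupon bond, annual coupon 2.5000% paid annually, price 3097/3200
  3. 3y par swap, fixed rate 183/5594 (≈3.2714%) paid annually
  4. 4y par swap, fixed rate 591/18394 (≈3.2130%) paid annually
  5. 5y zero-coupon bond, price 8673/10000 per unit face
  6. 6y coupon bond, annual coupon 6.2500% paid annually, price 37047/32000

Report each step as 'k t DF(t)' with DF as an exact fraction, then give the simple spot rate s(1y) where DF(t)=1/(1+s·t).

1 1 9679/10000
2 2 4603/5000
3 3 1817/2000
4 4 4409/5000
5 5 8673/10000
6 6 4111/5000
s(1y) = (1/(9679/10000) − 1)/(1) = 321/9679 ≈ 3.3165%

step 1 [1y] bond c/1=1/50: DF=(493629/500000 − 1/50·(0))/(1+1/50) = 9679/10000 ≈ 0.967900
step 2 [2y] bond c/1=1/40: DF=(3097/3200 − 1/40·(0.967900))/(1+1/40) = 4603/5000 ≈ 0.920600
step 3 [3y] swap r/1=183/5594: DF=(1 − 183/5594·(0.967900+0.920600))/(1+183/5594) = 1817/2000 ≈ 0.908500
step 4 [4y] swap r/1=591/18394: DF=(1 − 591/18394·(0.967900+0.920600+0.908500))/(1+591/18394) = 4409/5000 ≈ 0.881800
step 5 [5y] zero: DF = P = 8673/10000 ≈ 0.867300
step 6 [6y] bond c/1=1/16: DF=(37047/32000 − 1/16·(0.967900+0.920600+0.908500+0.881800+0.867300))/(1+1/16) = 4111/5000 ≈ 0.822200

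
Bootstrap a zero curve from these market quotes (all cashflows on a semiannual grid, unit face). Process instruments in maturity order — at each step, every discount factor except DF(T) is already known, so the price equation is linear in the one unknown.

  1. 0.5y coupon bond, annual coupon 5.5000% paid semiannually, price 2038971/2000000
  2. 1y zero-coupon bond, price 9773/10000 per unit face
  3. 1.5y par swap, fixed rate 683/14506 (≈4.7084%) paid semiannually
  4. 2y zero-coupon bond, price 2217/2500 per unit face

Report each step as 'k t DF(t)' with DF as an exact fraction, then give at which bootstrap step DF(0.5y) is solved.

step 1 [0.5y] bond c/2=11/400: DF=(2038971/2000000 − 11/400·(0))/(1+11/400) = 4961/5000 ≈ 0.992200
step 2 [1y] zero: DF = P = 9773/10000 ≈ 0.977300
step 3 [1.5y] swap r/2=683/29012: DF=(1 − 683/29012·(0.992200+0.977300))/(1+683/29012) = 9317/10000 ≈ 0.931700
step 4 [2y] zero: DF = P = 2217/2500 ≈ 0.886800

1 1/2 4961/5000
2 1 9773/10000
3 3/2 9317/10000
4 2 2217/2500
DF(0.5y) is solved at step 1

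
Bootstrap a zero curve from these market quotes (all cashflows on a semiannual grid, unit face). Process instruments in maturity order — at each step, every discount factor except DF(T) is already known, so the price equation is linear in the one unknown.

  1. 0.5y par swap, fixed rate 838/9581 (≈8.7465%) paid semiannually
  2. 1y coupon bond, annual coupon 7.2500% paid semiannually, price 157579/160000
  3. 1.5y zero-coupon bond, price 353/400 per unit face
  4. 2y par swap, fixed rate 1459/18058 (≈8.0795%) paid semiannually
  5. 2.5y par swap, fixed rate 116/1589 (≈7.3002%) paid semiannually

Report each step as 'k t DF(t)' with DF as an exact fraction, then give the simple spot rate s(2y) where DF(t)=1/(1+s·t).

1 1/2 9581/10000
2 1 9169/10000
3 3/2 353/400
4 2 8541/10000
5 5/2 1047/1250
s(2y) = (1/(8541/10000) − 1)/(2) = 1459/17082 ≈ 8.5412%

step 1 [0.5y] swap r/2=419/9581: DF=(1 − 419/9581·(0))/(1+419/9581) = 9581/10000 ≈ 0.958100
step 2 [1y] bond c/2=29/800: DF=(157579/160000 − 29/800·(0.958100))/(1+29/800) = 9169/10000 ≈ 0.916900
step 3 [1.5y] zero: DF = P = 353/400 ≈ 0.882500
step 4 [2y] swap r/2=1459/36116: DF=(1 − 1459/36116·(0.958100+0.916900+0.882500))/(1+1459/36116) = 8541/10000 ≈ 0.854100
step 5 [2.5y] swap r/2=58/1589: DF=(1 − 58/1589·(0.958100+0.916900+0.882500+0.854100))/(1+58/1589) = 1047/1250 ≈ 0.837600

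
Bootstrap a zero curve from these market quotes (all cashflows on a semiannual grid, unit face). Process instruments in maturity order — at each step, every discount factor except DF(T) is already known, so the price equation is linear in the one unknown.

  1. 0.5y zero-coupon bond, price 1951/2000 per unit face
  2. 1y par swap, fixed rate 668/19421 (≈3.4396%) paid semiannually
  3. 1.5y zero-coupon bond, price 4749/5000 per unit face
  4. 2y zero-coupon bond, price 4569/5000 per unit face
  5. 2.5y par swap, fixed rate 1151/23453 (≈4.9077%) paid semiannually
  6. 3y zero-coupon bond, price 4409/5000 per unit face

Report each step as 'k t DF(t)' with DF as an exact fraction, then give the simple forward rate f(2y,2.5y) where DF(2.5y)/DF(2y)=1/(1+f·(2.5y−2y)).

1 1/2 1951/2000
2 1 4833/5000
3 3/2 4749/5000
4 2 4569/5000
5 5/2 8849/10000
6 3 4409/5000
f(2y,2.5y) = ((4569/5000)/(8849/10000) − 1)/(1/2) = 578/8849 ≈ 6.5318%

step 1 [0.5y] zero: DF = P = 1951/2000 ≈ 0.975500
step 2 [1y] swap r/2=334/19421: DF=(1 − 334/19421·(0.975500))/(1+334/19421) = 4833/5000 ≈ 0.966600
step 3 [1.5y] zero: DF = P = 4749/5000 ≈ 0.949800
step 4 [2y] zero: DF = P = 4569/5000 ≈ 0.913800
step 5 [2.5y] swap r/2=1151/46906: DF=(1 − 1151/46906·(0.975500+0.966600+0.949800+0.913800))/(1+1151/46906) = 8849/10000 ≈ 0.884900
step 6 [3y] zero: DF = P = 4409/5000 ≈ 0.881800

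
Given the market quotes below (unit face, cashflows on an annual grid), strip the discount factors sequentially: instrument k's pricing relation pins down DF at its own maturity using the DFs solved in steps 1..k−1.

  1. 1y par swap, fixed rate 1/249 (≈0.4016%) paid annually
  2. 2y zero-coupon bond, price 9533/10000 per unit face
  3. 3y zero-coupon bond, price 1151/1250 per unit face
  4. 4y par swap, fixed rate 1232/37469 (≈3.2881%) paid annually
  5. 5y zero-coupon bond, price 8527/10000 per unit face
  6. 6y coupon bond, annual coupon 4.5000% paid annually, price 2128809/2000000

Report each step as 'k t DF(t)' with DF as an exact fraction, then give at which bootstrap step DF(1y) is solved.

1 1 249/250
2 2 9533/10000
3 3 1151/1250
4 4 548/625
5 5 8527/10000
6 6 1641/2000
DF(1y) is solved at step 1

step 1 [1y] swap r/1=1/249: DF=(1 − 1/249·(0))/(1+1/249) = 249/250 ≈ 0.996000
step 2 [2y] zero: DF = P = 9533/10000 ≈ 0.953300
step 3 [3y] zero: DF = P = 1151/1250 ≈ 0.920800
step 4 [4y] swap r/1=1232/37469: DF=(1 − 1232/37469·(0.996000+0.953300+0.920800))/(1+1232/37469) = 548/625 ≈ 0.876800
step 5 [5y] zero: DF = P = 8527/10000 ≈ 0.852700
step 6 [6y] bond c/1=9/200: DF=(2128809/2000000 − 9/200·(0.996000+0.953300+0.920800+0.876800+0.852700))/(1+9/200) = 1641/2000 ≈ 0.820500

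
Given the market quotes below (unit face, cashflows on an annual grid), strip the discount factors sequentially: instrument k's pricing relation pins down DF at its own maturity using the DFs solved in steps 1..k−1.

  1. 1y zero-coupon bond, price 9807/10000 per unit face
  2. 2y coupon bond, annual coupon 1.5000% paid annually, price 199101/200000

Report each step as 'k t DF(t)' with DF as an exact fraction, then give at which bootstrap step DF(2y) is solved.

1 1 9807/10000
2 2 9663/10000
DF(2y) is solved at step 2

step 1 [1y] zero: DF = P = 9807/10000 ≈ 0.980700
step 2 [2y] bond c/1=3/200: DF=(199101/200000 − 3/200·(0.980700))/(1+3/200) = 9663/10000 ≈ 0.966300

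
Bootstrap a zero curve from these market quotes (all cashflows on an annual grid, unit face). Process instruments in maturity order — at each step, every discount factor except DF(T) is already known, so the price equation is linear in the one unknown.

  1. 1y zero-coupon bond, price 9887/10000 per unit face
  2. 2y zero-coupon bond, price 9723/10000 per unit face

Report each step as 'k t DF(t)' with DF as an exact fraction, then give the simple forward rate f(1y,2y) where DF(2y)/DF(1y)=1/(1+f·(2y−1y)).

1 1 9887/10000
2 2 9723/10000
f(1y,2y) = ((9887/10000)/(9723/10000) − 1)/(1) = 164/9723 ≈ 1.6867%

step 1 [1y] zero: DF = P = 9887/10000 ≈ 0.988700
step 2 [2y] zero: DF = P = 9723/10000 ≈ 0.972300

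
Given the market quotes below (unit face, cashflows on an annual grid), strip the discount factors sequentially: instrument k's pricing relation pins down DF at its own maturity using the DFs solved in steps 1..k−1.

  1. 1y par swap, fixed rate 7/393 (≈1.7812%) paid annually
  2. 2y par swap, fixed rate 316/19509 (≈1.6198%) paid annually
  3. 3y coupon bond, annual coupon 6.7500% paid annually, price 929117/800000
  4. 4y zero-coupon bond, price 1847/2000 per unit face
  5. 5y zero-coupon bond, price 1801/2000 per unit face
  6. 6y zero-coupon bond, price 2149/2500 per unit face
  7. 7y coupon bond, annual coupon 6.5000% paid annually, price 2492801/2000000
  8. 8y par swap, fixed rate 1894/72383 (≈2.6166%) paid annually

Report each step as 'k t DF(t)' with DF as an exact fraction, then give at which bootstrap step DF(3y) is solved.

1 1 393/400
2 2 2421/2500
3 3 4823/5000
4 4 1847/2000
5 5 1801/2000
6 6 2149/2500
7 7 4143/5000
8 8 4053/5000
DF(3y) is solved at step 3

step 1 [1y] swap r/1=7/393: DF=(1 − 7/393·(0))/(1+7/393) = 393/400 ≈ 0.982500
step 2 [2y] swap r/1=316/19509: DF=(1 − 316/19509·(0.982500))/(1+316/19509) = 2421/2500 ≈ 0.968400
step 3 [3y] bond c/1=27/400: DF=(929117/800000 − 27/400·(0.982500+0.968400))/(1+27/400) = 4823/5000 ≈ 0.964600
step 4 [4y] zero: DF = P = 1847/2000 ≈ 0.923500
step 5 [5y] zero: DF = P = 1801/2000 ≈ 0.900500
step 6 [6y] zero: DF = P = 2149/2500 ≈ 0.859600
step 7 [7y] bond c/1=13/200: DF=(2492801/2000000 − 13/200·(0.982500+0.968400+0.964600+0.923500+0.900500+0.859600))/(1+13/200) = 4143/5000 ≈ 0.828600
step 8 [8y] swap r/1=1894/72383: DF=(1 − 1894/72383·(0.982500+0.968400+0.964600+0.923500+0.900500+0.859600+0.828600))/(1+1894/72383) = 4053/5000 ≈ 0.810600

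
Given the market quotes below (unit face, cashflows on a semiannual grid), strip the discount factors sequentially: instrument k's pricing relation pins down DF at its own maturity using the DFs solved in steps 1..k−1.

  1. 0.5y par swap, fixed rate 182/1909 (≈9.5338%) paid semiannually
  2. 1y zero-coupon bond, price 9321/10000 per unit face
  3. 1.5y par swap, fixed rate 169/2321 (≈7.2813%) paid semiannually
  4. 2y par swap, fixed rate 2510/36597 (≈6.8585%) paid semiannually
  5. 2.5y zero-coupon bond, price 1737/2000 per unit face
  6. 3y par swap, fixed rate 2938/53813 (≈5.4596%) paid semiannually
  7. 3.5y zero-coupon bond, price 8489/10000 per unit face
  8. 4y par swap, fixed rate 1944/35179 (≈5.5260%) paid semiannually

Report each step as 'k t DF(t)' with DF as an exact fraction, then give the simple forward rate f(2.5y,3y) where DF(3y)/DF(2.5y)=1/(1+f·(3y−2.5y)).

1 1/2 1909/2000
2 1 9321/10000
3 3/2 4493/5000
4 2 1749/2000
5 5/2 1737/2000
6 3 8531/10000
7 7/2 8489/10000
8 4 1007/1250
f(2.5y,3y) = ((1737/2000)/(8531/10000) − 1)/(1/2) = 308/8531 ≈ 3.6104%

step 1 [0.5y] swap r/2=91/1909: DF=(1 − 91/1909·(0))/(1+91/1909) = 1909/2000 ≈ 0.954500
step 2 [1y] zero: DF = P = 9321/10000 ≈ 0.932100
step 3 [1.5y] swap r/2=169/4642: DF=(1 − 169/4642·(0.954500+0.932100))/(1+169/4642) = 4493/5000 ≈ 0.898600
step 4 [2y] swap r/2=1255/36597: DF=(1 − 1255/36597·(0.954500+0.932100+0.898600))/(1+1255/36597) = 1749/2000 ≈ 0.874500
step 5 [2.5y] zero: DF = P = 1737/2000 ≈ 0.868500
step 6 [3y] swap r/2=1469/53813: DF=(1 − 1469/53813·(0.954500+0.932100+0.898600+0.874500+0.868500))/(1+1469/53813) = 8531/10000 ≈ 0.853100
step 7 [3.5y] zero: DF = P = 8489/10000 ≈ 0.848900
step 8 [4y] swap r/2=972/35179: DF=(1 − 972/35179·(0.954500+0.932100+0.898600+0.874500+0.868500+0.853100+0.848900))/(1+972/35179) = 1007/1250 ≈ 0.805600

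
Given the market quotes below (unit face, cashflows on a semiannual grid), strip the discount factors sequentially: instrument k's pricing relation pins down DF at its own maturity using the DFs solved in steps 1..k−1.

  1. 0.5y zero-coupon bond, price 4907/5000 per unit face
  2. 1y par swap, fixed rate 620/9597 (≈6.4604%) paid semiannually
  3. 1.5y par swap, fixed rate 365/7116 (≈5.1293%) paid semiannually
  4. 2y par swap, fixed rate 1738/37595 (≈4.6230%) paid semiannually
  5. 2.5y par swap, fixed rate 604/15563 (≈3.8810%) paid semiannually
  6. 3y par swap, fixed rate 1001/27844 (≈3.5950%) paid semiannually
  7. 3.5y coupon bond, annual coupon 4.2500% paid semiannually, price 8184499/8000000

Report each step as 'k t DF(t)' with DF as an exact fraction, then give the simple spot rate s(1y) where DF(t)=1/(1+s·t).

1 1/2 4907/5000
2 1 469/500
3 3/2 927/1000
4 2 9131/10000
5 5/2 4547/5000
6 3 8999/10000
7 7/2 8859/10000
s(1y) = (1/(469/500) − 1)/(1) = 31/469 ≈ 6.6098%

step 1 [0.5y] zero: DF = P = 4907/5000 ≈ 0.981400
step 2 [1y] swap r/2=310/9597: DF=(1 − 310/9597·(0.981400))/(1+310/9597) = 469/500 ≈ 0.938000
step 3 [1.5y] swap r/2=365/14232: DF=(1 − 365/14232·(0.981400+0.938000))/(1+365/14232) = 927/1000 ≈ 0.927000
step 4 [2y] swap r/2=869/37595: DF=(1 − 869/37595·(0.981400+0.938000+0.927000))/(1+869/37595) = 9131/10000 ≈ 0.913100
step 5 [2.5y] swap r/2=302/15563: DF=(1 − 302/15563·(0.981400+0.938000+0.927000+0.913100))/(1+302/15563) = 4547/5000 ≈ 0.909400
step 6 [3y] swap r/2=1001/55688: DF=(1 − 1001/55688·(0.981400+0.938000+0.927000+0.913100+0.909400))/(1+1001/55688) = 8999/10000 ≈ 0.899900
step 7 [3.5y] bond c/2=17/800: DF=(8184499/8000000 − 17/800·(0.981400+0.938000+0.927000+0.913100+0.909400+0.899900))/(1+17/800) = 8859/10000 ≈ 0.885900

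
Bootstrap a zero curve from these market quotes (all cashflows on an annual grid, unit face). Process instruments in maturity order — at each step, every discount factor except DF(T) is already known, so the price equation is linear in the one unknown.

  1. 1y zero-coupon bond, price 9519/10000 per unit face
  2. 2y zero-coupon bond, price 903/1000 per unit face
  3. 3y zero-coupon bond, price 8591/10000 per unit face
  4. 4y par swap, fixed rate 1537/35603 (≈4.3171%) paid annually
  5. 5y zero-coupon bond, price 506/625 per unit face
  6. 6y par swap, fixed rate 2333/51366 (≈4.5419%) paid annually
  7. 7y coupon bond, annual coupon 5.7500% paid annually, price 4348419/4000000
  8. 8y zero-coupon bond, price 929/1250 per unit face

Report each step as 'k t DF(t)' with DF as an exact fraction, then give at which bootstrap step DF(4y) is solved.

1 1 9519/10000
2 2 903/1000
3 3 8591/10000
4 4 8463/10000
5 5 506/625
6 6 7667/10000
7 7 7487/10000
8 8 929/1250
DF(4y) is solved at step 4

step 1 [1y] zero: DF = P = 9519/10000 ≈ 0.951900
step 2 [2y] zero: DF = P = 903/1000 ≈ 0.903000
step 3 [3y] zero: DF = P = 8591/10000 ≈ 0.859100
step 4 [4y] swap r/1=1537/35603: DF=(1 − 1537/35603·(0.951900+0.903000+0.859100))/(1+1537/35603) = 8463/10000 ≈ 0.846300
step 5 [5y] zero: DF = P = 506/625 ≈ 0.809600
step 6 [6y] swap r/1=2333/51366: DF=(1 − 2333/51366·(0.951900+0.903000+0.859100+0.846300+0.809600))/(1+2333/51366) = 7667/10000 ≈ 0.766700
step 7 [7y] bond c/1=23/400: DF=(4348419/4000000 − 23/400·(0.951900+0.903000+0.859100+0.846300+0.809600+0.766700))/(1+23/400) = 7487/10000 ≈ 0.748700
step 8 [8y] zero: DF = P = 929/1250 ≈ 0.743200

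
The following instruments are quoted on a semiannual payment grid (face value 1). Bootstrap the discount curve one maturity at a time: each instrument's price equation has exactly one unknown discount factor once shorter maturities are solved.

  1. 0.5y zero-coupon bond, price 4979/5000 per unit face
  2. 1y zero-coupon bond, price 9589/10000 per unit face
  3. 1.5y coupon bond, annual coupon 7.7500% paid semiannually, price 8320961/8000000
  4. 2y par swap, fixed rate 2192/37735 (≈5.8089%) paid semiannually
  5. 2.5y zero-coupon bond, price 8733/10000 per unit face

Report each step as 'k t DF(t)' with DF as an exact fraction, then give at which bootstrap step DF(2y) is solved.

1 1/2 4979/5000
2 1 9589/10000
3 3/2 2321/2500
4 2 1113/1250
5 5/2 8733/10000
DF(2y) is solved at step 4

step 1 [0.5y] zero: DF = P = 4979/5000 ≈ 0.995800
step 2 [1y] zero: DF = P = 9589/10000 ≈ 0.958900
step 3 [1.5y] bond c/2=31/800: DF=(8320961/8000000 − 31/800·(0.995800+0.958900))/(1+31/800) = 2321/2500 ≈ 0.928400
step 4 [2y] swap r/2=1096/37735: DF=(1 − 1096/37735·(0.995800+0.958900+0.928400))/(1+1096/37735) = 1113/1250 ≈ 0.890400
step 5 [2.5y] zero: DF = P = 8733/10000 ≈ 0.873300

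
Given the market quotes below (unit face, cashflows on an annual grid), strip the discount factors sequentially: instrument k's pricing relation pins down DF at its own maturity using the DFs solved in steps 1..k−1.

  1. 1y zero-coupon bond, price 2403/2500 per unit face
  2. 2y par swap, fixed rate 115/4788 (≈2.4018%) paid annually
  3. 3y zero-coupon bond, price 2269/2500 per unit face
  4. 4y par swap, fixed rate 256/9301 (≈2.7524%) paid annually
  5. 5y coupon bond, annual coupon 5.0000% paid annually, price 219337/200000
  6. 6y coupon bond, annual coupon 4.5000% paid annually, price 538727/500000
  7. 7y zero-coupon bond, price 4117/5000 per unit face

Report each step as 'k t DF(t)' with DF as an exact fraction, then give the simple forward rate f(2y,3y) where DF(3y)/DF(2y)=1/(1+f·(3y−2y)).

step 1 [1y] zero: DF = P = 2403/2500 ≈ 0.961200
step 2 [2y] swap r/1=115/4788: DF=(1 − 115/4788·(0.961200))/(1+115/4788) = 477/500 ≈ 0.954000
step 3 [3y] zero: DF = P = 2269/2500 ≈ 0.907600
step 4 [4y] swap r/1=256/9301: DF=(1 − 256/9301·(0.961200+0.954000+0.907600))/(1+256/9301) = 561/625 ≈ 0.897600
step 5 [5y] bond c/1=1/20: DF=(219337/200000 − 1/20·(0.961200+0.954000+0.907600+0.897600))/(1+1/20) = 8673/10000 ≈ 0.867300
step 6 [6y] bond c/1=9/200: DF=(538727/500000 − 9/200·(0.961200+0.954000+0.907600+0.897600+0.867300))/(1+9/200) = 1667/2000 ≈ 0.833500
step 7 [7y] zero: DF = P = 4117/5000 ≈ 0.823400

1 1 2403/2500
2 2 477/500
3 3 2269/2500
4 4 561/625
5 5 8673/10000
6 6 1667/2000
7 7 4117/5000
f(2y,3y) = ((477/500)/(2269/2500) − 1)/(1) = 116/2269 ≈ 5.1124%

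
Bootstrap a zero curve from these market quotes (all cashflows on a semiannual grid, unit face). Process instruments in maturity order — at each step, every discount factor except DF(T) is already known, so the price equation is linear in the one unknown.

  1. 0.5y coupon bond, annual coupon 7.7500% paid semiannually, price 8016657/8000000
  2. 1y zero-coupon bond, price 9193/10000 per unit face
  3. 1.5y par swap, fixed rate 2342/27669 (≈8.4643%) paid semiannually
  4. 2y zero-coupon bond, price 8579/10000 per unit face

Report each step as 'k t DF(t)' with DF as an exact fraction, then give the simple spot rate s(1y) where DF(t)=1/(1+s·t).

step 1 [0.5y] bond c/2=31/800: DF=(8016657/8000000 − 31/800·(0))/(1+31/800) = 9647/10000 ≈ 0.964700
step 2 [1y] zero: DF = P = 9193/10000 ≈ 0.919300
step 3 [1.5y] swap r/2=1171/27669: DF=(1 − 1171/27669·(0.964700+0.919300))/(1+1171/27669) = 8829/10000 ≈ 0.882900
step 4 [2y] zero: DF = P = 8579/10000 ≈ 0.857900

1 1/2 9647/10000
2 1 9193/10000
3 3/2 8829/10000
4 2 8579/10000
s(1y) = (1/(9193/10000) − 1)/(1) = 807/9193 ≈ 8.7784%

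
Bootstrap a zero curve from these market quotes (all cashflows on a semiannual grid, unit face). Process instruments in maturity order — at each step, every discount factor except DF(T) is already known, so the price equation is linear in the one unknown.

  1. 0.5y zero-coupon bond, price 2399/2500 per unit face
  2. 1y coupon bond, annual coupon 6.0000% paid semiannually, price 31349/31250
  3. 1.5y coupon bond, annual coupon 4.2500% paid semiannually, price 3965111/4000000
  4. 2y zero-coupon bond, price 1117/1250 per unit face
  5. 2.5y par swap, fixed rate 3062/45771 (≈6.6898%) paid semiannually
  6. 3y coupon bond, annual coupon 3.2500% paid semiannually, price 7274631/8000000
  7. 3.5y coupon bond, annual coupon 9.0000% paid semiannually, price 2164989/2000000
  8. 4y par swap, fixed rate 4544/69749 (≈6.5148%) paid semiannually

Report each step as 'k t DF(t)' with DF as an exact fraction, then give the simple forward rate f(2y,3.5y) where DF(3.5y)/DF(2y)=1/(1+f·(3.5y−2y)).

step 1 [0.5y] zero: DF = P = 2399/2500 ≈ 0.959600
step 2 [1y] bond c/2=3/100: DF=(31349/31250 − 3/100·(0.959600))/(1+3/100) = 473/500 ≈ 0.946000
step 3 [1.5y] bond c/2=17/800: DF=(3965111/4000000 − 17/800·(0.959600+0.946000))/(1+17/800) = 931/1000 ≈ 0.931000
step 4 [2y] zero: DF = P = 1117/1250 ≈ 0.893600
step 5 [2.5y] swap r/2=1531/45771: DF=(1 − 1531/45771·(0.959600+0.946000+0.931000+0.893600))/(1+1531/45771) = 8469/10000 ≈ 0.846900
step 6 [3y] bond c/2=13/800: DF=(7274631/8000000 − 13/800·(0.959600+0.946000+0.931000+0.893600+0.846900))/(1+13/800) = 1027/1250 ≈ 0.821600
step 7 [3.5y] bond c/2=9/200: DF=(2164989/2000000 − 9/200·(0.959600+0.946000+0.931000+0.893600+0.846900+0.821600))/(1+9/200) = 4017/5000 ≈ 0.803400
step 8 [4y] swap r/2=2272/69749: DF=(1 − 2272/69749·(0.959600+0.946000+0.931000+0.893600+0.846900+0.821600+0.803400))/(1+2272/69749) = 483/625 ≈ 0.772800

1 1/2 2399/2500
2 1 473/500
3 3/2 931/1000
4 2 1117/1250
5 5/2 8469/10000
6 3 1027/1250
7 7/2 4017/5000
8 4 483/625
f(2y,3.5y) = ((1117/1250)/(4017/5000) − 1)/(3/2) = 902/12051 ≈ 7.4849%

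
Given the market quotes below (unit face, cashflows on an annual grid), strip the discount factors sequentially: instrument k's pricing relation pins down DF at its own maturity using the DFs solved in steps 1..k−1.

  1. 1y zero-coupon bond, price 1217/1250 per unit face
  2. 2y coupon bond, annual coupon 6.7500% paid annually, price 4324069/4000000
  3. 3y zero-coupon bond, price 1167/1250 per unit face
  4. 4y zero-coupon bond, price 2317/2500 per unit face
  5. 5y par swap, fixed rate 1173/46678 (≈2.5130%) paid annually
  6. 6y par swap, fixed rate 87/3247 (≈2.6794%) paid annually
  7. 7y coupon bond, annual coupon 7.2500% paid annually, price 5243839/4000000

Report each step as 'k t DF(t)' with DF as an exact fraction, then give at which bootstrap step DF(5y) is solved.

1 1 1217/1250
2 2 9511/10000
3 3 1167/1250
4 4 2317/2500
5 5 8827/10000
6 6 8521/10000
7 7 2123/2500
DF(5y) is solved at step 5

step 1 [1y] zero: DF = P = 1217/1250 ≈ 0.973600
step 2 [2y] bond c/1=27/400: DF=(4324069/4000000 − 27/400·(0.973600))/(1+27/400) = 9511/10000 ≈ 0.951100
step 3 [3y] zero: DF = P = 1167/1250 ≈ 0.933600
step 4 [4y] zero: DF = P = 2317/2500 ≈ 0.926800
step 5 [5y] swap r/1=1173/46678: DF=(1 − 1173/46678·(0.973600+0.951100+0.933600+0.926800))/(1+1173/46678) = 8827/10000 ≈ 0.882700
step 6 [6y] swap r/1=87/3247: DF=(1 − 87/3247·(0.973600+0.951100+0.933600+0.926800+0.882700))/(1+87/3247) = 8521/10000 ≈ 0.852100
step 7 [7y] bond c/1=29/400: DF=(5243839/4000000 − 29/400·(0.973600+0.951100+0.933600+0.926800+0.882700+0.852100))/(1+29/400) = 2123/2500 ≈ 0.849200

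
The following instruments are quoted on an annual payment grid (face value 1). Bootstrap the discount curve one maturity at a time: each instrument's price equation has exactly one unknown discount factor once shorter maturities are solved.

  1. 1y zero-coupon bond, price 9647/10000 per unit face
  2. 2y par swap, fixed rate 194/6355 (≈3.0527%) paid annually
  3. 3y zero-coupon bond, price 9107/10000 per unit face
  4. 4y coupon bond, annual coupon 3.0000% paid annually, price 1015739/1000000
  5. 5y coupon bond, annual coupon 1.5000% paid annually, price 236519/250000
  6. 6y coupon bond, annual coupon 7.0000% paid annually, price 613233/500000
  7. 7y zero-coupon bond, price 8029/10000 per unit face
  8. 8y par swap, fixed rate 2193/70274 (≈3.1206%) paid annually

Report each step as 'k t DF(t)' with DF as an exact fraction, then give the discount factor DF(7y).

1 1 9647/10000
2 2 4709/5000
3 3 9107/10000
4 4 9041/10000
5 5 8771/10000
6 6 4227/5000
7 7 8029/10000
8 8 7807/10000
DF(7y) = 8029/10000 ≈ 0.802900

step 1 [1y] zero: DF = P = 9647/10000 ≈ 0.964700
step 2 [2y] swap r/1=194/6355: DF=(1 − 194/6355·(0.964700))/(1+194/6355) = 4709/5000 ≈ 0.941800
step 3 [3y] zero: DF = P = 9107/10000 ≈ 0.910700
step 4 [4y] bond c/1=3/100: DF=(1015739/1000000 − 3/100·(0.964700+0.941800+0.910700))/(1+3/100) = 9041/10000 ≈ 0.904100
step 5 [5y] bond c/1=3/200: DF=(236519/250000 − 3/200·(0.964700+0.941800+0.910700+0.904100))/(1+3/200) = 8771/10000 ≈ 0.877100
step 6 [6y] bond c/1=7/100: DF=(613233/500000 − 7/100·(0.964700+0.941800+0.910700+0.904100+0.877100))/(1+7/100) = 4227/5000 ≈ 0.845400
step 7 [7y] zero: DF = P = 8029/10000 ≈ 0.802900
step 8 [8y] swap r/1=2193/70274: DF=(1 − 2193/70274·(0.964700+0.941800+0.910700+0.904100+0.877100+0.845400+0.802900))/(1+2193/70274) = 7807/10000 ≈ 0.780700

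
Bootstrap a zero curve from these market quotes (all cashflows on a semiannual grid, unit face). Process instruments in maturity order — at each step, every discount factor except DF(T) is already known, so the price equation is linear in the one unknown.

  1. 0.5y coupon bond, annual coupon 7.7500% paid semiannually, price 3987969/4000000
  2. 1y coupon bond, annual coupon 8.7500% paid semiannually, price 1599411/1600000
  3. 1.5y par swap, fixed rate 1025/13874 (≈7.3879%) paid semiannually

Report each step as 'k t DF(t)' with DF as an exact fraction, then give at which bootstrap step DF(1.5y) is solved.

1 1/2 4799/5000
2 1 367/400
3 3/2 359/400
DF(1.5y) is solved at step 3

step 1 [0.5y] bond c/2=31/800: DF=(3987969/4000000 − 31/800·(0))/(1+31/800) = 4799/5000 ≈ 0.959800
step 2 [1y] bond c/2=7/160: DF=(1599411/1600000 − 7/160·(0.959800))/(1+7/160) = 367/400 ≈ 0.917500
step 3 [1.5y] swap r/2=1025/27748: DF=(1 − 1025/27748·(0.959800+0.917500))/(1+1025/27748) = 359/400 ≈ 0.897500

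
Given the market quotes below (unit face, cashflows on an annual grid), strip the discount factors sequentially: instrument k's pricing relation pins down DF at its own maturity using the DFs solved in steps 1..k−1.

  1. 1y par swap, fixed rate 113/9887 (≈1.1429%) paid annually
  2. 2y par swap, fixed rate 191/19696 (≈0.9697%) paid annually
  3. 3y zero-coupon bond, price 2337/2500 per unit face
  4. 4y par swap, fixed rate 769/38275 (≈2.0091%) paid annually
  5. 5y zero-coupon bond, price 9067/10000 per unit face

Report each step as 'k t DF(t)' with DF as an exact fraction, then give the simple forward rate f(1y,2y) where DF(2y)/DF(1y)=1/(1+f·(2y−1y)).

1 1 9887/10000
2 2 9809/10000
3 3 2337/2500
4 4 9231/10000
5 5 9067/10000
f(1y,2y) = ((9887/10000)/(9809/10000) − 1)/(1) = 78/9809 ≈ 0.7952%

step 1 [1y] swap r/1=113/9887: DF=(1 − 113/9887·(0))/(1+113/9887) = 9887/10000 ≈ 0.988700
step 2 [2y] swap r/1=191/19696: DF=(1 − 191/19696·(0.988700))/(1+191/19696) = 9809/10000 ≈ 0.980900
step 3 [3y] zero: DF = P = 2337/2500 ≈ 0.934800
step 4 [4y] swap r/1=769/38275: DF=(1 − 769/38275·(0.988700+0.980900+0.934800))/(1+769/38275) = 9231/10000 ≈ 0.923100
step 5 [5y] zero: DF = P = 9067/10000 ≈ 0.906700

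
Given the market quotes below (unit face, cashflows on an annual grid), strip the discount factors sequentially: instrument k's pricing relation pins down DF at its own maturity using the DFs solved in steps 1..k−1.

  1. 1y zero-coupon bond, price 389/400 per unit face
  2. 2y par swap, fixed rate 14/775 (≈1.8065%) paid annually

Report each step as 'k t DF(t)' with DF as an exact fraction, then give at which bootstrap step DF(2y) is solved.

1 1 389/400
2 2 193/200
DF(2y) is solved at step 2

step 1 [1y] zero: DF = P = 389/400 ≈ 0.972500
step 2 [2y] swap r/1=14/775: DF=(1 − 14/775·(0.972500))/(1+14/775) = 193/200 ≈ 0.965000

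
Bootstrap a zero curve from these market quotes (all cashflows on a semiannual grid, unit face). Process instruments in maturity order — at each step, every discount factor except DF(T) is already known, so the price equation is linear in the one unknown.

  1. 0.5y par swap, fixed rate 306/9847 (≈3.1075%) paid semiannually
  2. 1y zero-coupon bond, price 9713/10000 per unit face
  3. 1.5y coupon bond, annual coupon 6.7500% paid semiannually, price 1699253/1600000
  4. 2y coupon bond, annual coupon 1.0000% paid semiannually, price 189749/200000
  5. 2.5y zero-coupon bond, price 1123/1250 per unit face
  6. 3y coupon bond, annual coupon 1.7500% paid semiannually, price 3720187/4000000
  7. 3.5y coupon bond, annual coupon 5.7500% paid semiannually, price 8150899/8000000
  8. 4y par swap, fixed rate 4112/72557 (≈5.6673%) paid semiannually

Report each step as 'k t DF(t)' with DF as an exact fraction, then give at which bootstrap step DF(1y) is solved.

1 1/2 9847/10000
2 1 9713/10000
3 3/2 1927/2000
4 2 1859/2000
5 5/2 1123/1250
6 3 1101/1250
7 7/2 8331/10000
8 4 993/1250
DF(1y) is solved at step 2

step 1 [0.5y] swap r/2=153/9847: DF=(1 − 153/9847·(0))/(1+153/9847) = 9847/10000 ≈ 0.984700
step 2 [1y] zero: DF = P = 9713/10000 ≈ 0.971300
step 3 [1.5y] bond c/2=27/800: DF=(1699253/1600000 − 27/800·(0.984700+0.971300))/(1+27/800) = 1927/2000 ≈ 0.963500
step 4 [2y] bond c/2=1/200: DF=(189749/200000 − 1/200·(0.984700+0.971300+0.963500))/(1+1/200) = 1859/2000 ≈ 0.929500
step 5 [2.5y] zero: DF = P = 1123/1250 ≈ 0.898400
step 6 [3y] bond c/2=7/800: DF=(3720187/4000000 − 7/800·(0.984700+0.971300+0.963500+0.929500+0.898400))/(1+7/800) = 1101/1250 ≈ 0.880800
step 7 [3.5y] bond c/2=23/800: DF=(8150899/8000000 − 23/800·(0.984700+0.971300+0.963500+0.929500+0.898400+0.880800))/(1+23/800) = 8331/10000 ≈ 0.833100
step 8 [4y] swap r/2=2056/72557: DF=(1 − 2056/72557·(0.984700+0.971300+0.963500+0.929500+0.898400+0.880800+0.833100))/(1+2056/72557) = 993/1250 ≈ 0.794400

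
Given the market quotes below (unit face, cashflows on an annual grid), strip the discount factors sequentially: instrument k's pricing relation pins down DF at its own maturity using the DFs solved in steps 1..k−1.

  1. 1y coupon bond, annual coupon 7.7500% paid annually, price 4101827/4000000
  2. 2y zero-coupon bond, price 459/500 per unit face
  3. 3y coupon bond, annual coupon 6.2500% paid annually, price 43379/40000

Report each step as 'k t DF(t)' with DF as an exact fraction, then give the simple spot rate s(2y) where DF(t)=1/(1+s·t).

step 1 [1y] bond c/1=31/400: DF=(4101827/4000000 − 31/400·(0))/(1+31/400) = 9517/10000 ≈ 0.951700
step 2 [2y] zero: DF = P = 459/500 ≈ 0.918000
step 3 [3y] bond c/1=1/16: DF=(43379/40000 − 1/16·(0.951700+0.918000))/(1+1/16) = 9107/10000 ≈ 0.910700

1 1 9517/10000
2 2 459/500
3 3 9107/10000
s(2y) = (1/(459/500) − 1)/(2) = 41/918 ≈ 4.4662%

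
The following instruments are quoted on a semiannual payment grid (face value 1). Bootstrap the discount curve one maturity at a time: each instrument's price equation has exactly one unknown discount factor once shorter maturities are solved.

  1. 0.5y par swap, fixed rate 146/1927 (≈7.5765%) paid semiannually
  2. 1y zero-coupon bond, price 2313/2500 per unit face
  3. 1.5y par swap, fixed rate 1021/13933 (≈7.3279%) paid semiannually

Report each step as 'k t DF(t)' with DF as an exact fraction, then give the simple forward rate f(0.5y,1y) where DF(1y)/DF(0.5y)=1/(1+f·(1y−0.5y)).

1 1/2 1927/2000
2 1 2313/2500
3 3/2 8979/10000
f(0.5y,1y) = ((1927/2000)/(2313/2500) − 1)/(1/2) = 383/4626 ≈ 8.2793%

step 1 [0.5y] swap r/2=73/1927: DF=(1 − 73/1927·(0))/(1+73/1927) = 1927/2000 ≈ 0.963500
step 2 [1y] zero: DF = P = 2313/2500 ≈ 0.925200
step 3 [1.5y] swap r/2=1021/27866: DF=(1 − 1021/27866·(0.963500+0.925200))/(1+1021/27866) = 8979/10000 ≈ 0.897900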